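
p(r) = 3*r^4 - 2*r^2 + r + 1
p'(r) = 12*r^3 - 4*r + 1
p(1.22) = 5.89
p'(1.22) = 17.91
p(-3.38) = 366.32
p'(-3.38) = -448.85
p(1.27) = 6.85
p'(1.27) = 20.50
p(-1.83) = 26.12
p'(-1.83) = -65.22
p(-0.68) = 0.04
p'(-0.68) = -0.05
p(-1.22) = 3.45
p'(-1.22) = -15.91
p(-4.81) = 1555.76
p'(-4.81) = -1315.18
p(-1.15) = 2.45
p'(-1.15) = -12.65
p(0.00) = 1.00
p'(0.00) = 1.00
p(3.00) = 229.00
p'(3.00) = 313.00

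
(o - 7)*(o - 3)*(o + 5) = o^3 - 5*o^2 - 29*o + 105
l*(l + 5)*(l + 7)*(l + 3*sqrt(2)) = l^4 + 3*sqrt(2)*l^3 + 12*l^3 + 35*l^2 + 36*sqrt(2)*l^2 + 105*sqrt(2)*l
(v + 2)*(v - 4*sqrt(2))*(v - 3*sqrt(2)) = v^3 - 7*sqrt(2)*v^2 + 2*v^2 - 14*sqrt(2)*v + 24*v + 48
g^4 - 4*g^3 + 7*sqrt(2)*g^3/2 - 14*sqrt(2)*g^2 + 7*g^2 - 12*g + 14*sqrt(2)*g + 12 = (g - 2)^2*(g + sqrt(2)/2)*(g + 3*sqrt(2))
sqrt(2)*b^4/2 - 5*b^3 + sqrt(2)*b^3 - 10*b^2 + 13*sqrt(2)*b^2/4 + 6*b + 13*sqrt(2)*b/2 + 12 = (b + 2)*(b - 4*sqrt(2))*(b - 3*sqrt(2)/2)*(sqrt(2)*b/2 + 1/2)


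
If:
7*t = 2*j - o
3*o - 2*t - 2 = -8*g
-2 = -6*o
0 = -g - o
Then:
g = -1/3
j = -25/4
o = 1/3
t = -11/6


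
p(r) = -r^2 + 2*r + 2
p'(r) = 2 - 2*r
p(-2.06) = -6.36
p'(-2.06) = 6.12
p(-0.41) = 1.01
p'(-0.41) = 2.82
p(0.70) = 2.91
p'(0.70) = 0.60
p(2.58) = 0.50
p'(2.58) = -3.16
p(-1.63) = -3.92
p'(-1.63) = 5.26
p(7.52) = -39.51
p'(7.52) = -13.04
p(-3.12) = -13.97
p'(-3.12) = 8.24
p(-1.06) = -1.24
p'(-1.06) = 4.12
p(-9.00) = -97.00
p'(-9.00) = 20.00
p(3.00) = -1.00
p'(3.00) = -4.00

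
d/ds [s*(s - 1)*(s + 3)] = 3*s^2 + 4*s - 3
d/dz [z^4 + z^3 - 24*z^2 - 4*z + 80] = 4*z^3 + 3*z^2 - 48*z - 4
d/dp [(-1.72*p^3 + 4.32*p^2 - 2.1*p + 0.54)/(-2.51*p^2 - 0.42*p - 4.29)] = (4.3172*p^4 + 1.4448*p^3 + 15.051*p^2 - 34.3548*p + 9.2358)/(6.3001*p^4 + 2.1084*p^3 + 21.7122*p^2 + 3.6036*p + 18.4041)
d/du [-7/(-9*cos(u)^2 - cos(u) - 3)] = 7*(18*cos(u) + 1)*sin(u)/(9*cos(u)^2 + cos(u) + 3)^2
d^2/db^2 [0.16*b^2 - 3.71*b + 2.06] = 0.320000000000000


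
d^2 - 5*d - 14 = (d - 7)*(d + 2)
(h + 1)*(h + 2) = h^2 + 3*h + 2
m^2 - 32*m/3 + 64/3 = (m - 8)*(m - 8/3)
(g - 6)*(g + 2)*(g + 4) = g^3 - 28*g - 48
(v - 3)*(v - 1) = v^2 - 4*v + 3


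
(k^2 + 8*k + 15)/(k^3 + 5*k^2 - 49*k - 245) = (k + 3)/(k^2 - 49)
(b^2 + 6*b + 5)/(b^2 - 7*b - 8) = (b + 5)/(b - 8)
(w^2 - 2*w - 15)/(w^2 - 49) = (w^2 - 2*w - 15)/(w^2 - 49)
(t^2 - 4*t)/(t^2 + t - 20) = t/(t + 5)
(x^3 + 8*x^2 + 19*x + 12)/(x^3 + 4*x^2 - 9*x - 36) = (x + 1)/(x - 3)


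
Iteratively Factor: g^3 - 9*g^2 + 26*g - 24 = (g - 4)*(g^2 - 5*g + 6) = (g - 4)*(g - 3)*(g - 2)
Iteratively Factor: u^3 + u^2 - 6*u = (u)*(u^2 + u - 6) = u*(u - 2)*(u + 3)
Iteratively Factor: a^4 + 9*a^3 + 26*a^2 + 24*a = (a + 3)*(a^3 + 6*a^2 + 8*a) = a*(a + 3)*(a^2 + 6*a + 8) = a*(a + 2)*(a + 3)*(a + 4)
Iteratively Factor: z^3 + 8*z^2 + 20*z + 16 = (z + 2)*(z^2 + 6*z + 8) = (z + 2)^2*(z + 4)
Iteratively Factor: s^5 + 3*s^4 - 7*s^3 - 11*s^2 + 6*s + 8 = (s - 2)*(s^4 + 5*s^3 + 3*s^2 - 5*s - 4) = (s - 2)*(s + 4)*(s^3 + s^2 - s - 1) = (s - 2)*(s - 1)*(s + 4)*(s^2 + 2*s + 1) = (s - 2)*(s - 1)*(s + 1)*(s + 4)*(s + 1)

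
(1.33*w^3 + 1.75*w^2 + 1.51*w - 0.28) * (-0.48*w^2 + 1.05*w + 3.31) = -0.6384*w^5 + 0.5565*w^4 + 5.515*w^3 + 7.5124*w^2 + 4.7041*w - 0.9268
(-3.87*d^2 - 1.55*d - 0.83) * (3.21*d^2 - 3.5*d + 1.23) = -12.4227*d^4 + 8.5695*d^3 - 1.9994*d^2 + 0.9985*d - 1.0209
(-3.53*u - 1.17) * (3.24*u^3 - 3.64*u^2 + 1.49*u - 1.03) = -11.4372*u^4 + 9.0584*u^3 - 1.0009*u^2 + 1.8926*u + 1.2051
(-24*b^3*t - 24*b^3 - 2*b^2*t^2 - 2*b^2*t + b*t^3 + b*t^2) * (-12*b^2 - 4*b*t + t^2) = 288*b^5*t + 288*b^5 + 120*b^4*t^2 + 120*b^4*t - 28*b^3*t^3 - 28*b^3*t^2 - 6*b^2*t^4 - 6*b^2*t^3 + b*t^5 + b*t^4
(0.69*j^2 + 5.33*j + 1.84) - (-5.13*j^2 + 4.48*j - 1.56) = 5.82*j^2 + 0.85*j + 3.4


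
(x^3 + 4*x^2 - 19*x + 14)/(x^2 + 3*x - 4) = (x^2 + 5*x - 14)/(x + 4)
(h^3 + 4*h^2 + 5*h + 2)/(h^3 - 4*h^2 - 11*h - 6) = (h + 2)/(h - 6)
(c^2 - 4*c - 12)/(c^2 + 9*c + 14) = (c - 6)/(c + 7)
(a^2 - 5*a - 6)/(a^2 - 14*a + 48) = (a + 1)/(a - 8)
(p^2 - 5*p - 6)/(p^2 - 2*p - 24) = (p + 1)/(p + 4)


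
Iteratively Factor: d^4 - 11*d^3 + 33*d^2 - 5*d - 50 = (d - 2)*(d^3 - 9*d^2 + 15*d + 25) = (d - 2)*(d + 1)*(d^2 - 10*d + 25) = (d - 5)*(d - 2)*(d + 1)*(d - 5)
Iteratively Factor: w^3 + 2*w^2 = (w)*(w^2 + 2*w) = w*(w + 2)*(w)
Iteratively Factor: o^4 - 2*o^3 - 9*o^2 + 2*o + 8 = (o + 1)*(o^3 - 3*o^2 - 6*o + 8) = (o + 1)*(o + 2)*(o^2 - 5*o + 4) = (o - 4)*(o + 1)*(o + 2)*(o - 1)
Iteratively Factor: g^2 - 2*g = (g - 2)*(g)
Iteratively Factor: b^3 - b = (b)*(b^2 - 1) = b*(b + 1)*(b - 1)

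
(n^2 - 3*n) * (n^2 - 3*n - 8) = n^4 - 6*n^3 + n^2 + 24*n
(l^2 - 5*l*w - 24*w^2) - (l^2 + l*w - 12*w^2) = -6*l*w - 12*w^2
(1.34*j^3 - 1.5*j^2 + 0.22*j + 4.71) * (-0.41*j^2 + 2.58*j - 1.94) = -0.5494*j^5 + 4.0722*j^4 - 6.5598*j^3 + 1.5465*j^2 + 11.725*j - 9.1374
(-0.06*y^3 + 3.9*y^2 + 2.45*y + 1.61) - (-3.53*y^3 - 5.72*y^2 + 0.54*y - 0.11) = 3.47*y^3 + 9.62*y^2 + 1.91*y + 1.72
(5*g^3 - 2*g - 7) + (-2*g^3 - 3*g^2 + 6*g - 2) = 3*g^3 - 3*g^2 + 4*g - 9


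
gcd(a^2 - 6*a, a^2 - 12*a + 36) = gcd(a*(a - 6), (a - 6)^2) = a - 6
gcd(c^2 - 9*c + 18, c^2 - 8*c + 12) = c - 6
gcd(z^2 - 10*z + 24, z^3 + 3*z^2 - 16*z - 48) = z - 4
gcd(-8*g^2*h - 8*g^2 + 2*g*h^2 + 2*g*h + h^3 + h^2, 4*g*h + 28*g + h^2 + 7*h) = 4*g + h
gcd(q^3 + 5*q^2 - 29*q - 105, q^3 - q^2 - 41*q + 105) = q^2 + 2*q - 35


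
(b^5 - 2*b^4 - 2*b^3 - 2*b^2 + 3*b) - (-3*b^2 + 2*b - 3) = b^5 - 2*b^4 - 2*b^3 + b^2 + b + 3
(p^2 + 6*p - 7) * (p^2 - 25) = p^4 + 6*p^3 - 32*p^2 - 150*p + 175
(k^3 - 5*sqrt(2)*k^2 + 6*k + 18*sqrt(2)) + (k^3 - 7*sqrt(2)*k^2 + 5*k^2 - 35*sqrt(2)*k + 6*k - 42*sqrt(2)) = 2*k^3 - 12*sqrt(2)*k^2 + 5*k^2 - 35*sqrt(2)*k + 12*k - 24*sqrt(2)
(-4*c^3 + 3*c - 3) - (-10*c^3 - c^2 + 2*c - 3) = 6*c^3 + c^2 + c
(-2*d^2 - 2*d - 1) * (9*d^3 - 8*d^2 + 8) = -18*d^5 - 2*d^4 + 7*d^3 - 8*d^2 - 16*d - 8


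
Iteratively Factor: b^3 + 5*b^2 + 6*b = (b)*(b^2 + 5*b + 6) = b*(b + 3)*(b + 2)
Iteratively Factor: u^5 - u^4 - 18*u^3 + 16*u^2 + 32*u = (u - 4)*(u^4 + 3*u^3 - 6*u^2 - 8*u) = (u - 4)*(u + 1)*(u^3 + 2*u^2 - 8*u) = u*(u - 4)*(u + 1)*(u^2 + 2*u - 8) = u*(u - 4)*(u + 1)*(u + 4)*(u - 2)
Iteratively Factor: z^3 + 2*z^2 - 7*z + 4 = (z - 1)*(z^2 + 3*z - 4) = (z - 1)*(z + 4)*(z - 1)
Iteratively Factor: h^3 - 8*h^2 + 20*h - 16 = (h - 2)*(h^2 - 6*h + 8) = (h - 4)*(h - 2)*(h - 2)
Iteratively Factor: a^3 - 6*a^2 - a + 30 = (a - 5)*(a^2 - a - 6) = (a - 5)*(a + 2)*(a - 3)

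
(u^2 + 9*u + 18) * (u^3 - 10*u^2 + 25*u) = u^5 - u^4 - 47*u^3 + 45*u^2 + 450*u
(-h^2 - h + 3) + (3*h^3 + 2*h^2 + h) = 3*h^3 + h^2 + 3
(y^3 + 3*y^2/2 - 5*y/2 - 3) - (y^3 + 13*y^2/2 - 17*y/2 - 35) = -5*y^2 + 6*y + 32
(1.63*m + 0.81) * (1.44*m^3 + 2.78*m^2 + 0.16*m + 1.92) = 2.3472*m^4 + 5.6978*m^3 + 2.5126*m^2 + 3.2592*m + 1.5552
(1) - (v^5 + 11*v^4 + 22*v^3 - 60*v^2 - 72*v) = -v^5 - 11*v^4 - 22*v^3 + 60*v^2 + 72*v + 1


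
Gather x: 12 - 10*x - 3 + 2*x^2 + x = 2*x^2 - 9*x + 9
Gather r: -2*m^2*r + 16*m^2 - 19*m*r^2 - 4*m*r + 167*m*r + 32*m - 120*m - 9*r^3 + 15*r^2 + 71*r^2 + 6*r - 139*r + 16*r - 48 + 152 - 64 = 16*m^2 - 88*m - 9*r^3 + r^2*(86 - 19*m) + r*(-2*m^2 + 163*m - 117) + 40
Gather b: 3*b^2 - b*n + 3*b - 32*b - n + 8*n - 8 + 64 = 3*b^2 + b*(-n - 29) + 7*n + 56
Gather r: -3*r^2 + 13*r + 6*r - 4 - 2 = -3*r^2 + 19*r - 6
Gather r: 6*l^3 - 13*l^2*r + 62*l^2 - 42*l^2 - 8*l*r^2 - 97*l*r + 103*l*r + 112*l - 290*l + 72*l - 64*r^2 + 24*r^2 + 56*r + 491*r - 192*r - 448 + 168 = 6*l^3 + 20*l^2 - 106*l + r^2*(-8*l - 40) + r*(-13*l^2 + 6*l + 355) - 280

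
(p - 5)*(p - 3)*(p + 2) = p^3 - 6*p^2 - p + 30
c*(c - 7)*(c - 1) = c^3 - 8*c^2 + 7*c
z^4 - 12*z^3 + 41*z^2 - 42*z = z*(z - 7)*(z - 3)*(z - 2)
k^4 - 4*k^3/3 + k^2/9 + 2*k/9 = k*(k - 1)*(k - 2/3)*(k + 1/3)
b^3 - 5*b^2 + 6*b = b*(b - 3)*(b - 2)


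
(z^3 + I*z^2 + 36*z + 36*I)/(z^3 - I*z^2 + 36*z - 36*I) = (z + I)/(z - I)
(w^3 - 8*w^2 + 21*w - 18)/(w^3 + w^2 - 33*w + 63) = (w - 2)/(w + 7)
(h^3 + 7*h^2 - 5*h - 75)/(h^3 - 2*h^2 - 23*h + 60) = (h + 5)/(h - 4)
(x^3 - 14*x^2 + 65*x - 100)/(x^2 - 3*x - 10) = (x^2 - 9*x + 20)/(x + 2)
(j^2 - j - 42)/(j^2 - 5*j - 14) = (j + 6)/(j + 2)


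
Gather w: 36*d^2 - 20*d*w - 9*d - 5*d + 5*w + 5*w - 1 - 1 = 36*d^2 - 14*d + w*(10 - 20*d) - 2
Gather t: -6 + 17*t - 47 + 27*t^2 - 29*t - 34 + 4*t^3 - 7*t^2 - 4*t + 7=4*t^3 + 20*t^2 - 16*t - 80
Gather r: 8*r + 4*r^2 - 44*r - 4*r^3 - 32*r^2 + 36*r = -4*r^3 - 28*r^2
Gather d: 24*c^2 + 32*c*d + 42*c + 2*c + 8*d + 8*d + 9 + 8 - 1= 24*c^2 + 44*c + d*(32*c + 16) + 16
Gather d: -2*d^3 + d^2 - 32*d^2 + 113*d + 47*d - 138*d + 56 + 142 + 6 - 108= -2*d^3 - 31*d^2 + 22*d + 96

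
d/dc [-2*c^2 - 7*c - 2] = -4*c - 7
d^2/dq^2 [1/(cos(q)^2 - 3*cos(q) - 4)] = (4*sin(q)^4 - 27*sin(q)^2 - 3*cos(q)/4 - 9*cos(3*q)/4 - 3)/(sin(q)^2 + 3*cos(q) + 3)^3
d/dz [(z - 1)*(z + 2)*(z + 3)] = 3*z^2 + 8*z + 1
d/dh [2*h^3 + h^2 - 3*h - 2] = 6*h^2 + 2*h - 3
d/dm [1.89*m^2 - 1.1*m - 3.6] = 3.78*m - 1.1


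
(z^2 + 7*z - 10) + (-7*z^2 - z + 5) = -6*z^2 + 6*z - 5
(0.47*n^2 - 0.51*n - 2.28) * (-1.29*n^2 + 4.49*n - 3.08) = -0.6063*n^4 + 2.7682*n^3 - 0.7963*n^2 - 8.6664*n + 7.0224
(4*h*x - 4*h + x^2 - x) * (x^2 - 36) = 4*h*x^3 - 4*h*x^2 - 144*h*x + 144*h + x^4 - x^3 - 36*x^2 + 36*x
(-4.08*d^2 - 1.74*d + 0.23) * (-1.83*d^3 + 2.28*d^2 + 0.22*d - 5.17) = 7.4664*d^5 - 6.1182*d^4 - 5.2857*d^3 + 21.2352*d^2 + 9.0464*d - 1.1891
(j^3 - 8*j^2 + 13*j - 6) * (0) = 0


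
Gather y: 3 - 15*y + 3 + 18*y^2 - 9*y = 18*y^2 - 24*y + 6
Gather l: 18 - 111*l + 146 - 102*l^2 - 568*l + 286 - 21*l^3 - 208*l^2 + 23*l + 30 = -21*l^3 - 310*l^2 - 656*l + 480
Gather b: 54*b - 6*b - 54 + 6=48*b - 48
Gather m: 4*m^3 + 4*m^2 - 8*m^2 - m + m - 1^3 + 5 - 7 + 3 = 4*m^3 - 4*m^2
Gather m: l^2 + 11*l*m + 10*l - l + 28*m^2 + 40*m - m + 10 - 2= l^2 + 9*l + 28*m^2 + m*(11*l + 39) + 8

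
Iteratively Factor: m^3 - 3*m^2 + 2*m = (m)*(m^2 - 3*m + 2) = m*(m - 1)*(m - 2)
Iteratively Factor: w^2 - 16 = (w + 4)*(w - 4)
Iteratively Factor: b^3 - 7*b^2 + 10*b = (b)*(b^2 - 7*b + 10) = b*(b - 5)*(b - 2)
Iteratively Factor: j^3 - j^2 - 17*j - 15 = (j + 3)*(j^2 - 4*j - 5) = (j + 1)*(j + 3)*(j - 5)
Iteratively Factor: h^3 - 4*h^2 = (h)*(h^2 - 4*h) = h*(h - 4)*(h)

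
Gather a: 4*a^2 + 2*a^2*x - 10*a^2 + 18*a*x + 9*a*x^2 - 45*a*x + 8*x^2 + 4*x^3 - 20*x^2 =a^2*(2*x - 6) + a*(9*x^2 - 27*x) + 4*x^3 - 12*x^2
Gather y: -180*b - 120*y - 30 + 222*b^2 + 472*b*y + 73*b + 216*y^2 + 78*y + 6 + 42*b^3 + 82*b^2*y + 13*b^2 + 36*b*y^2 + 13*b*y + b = 42*b^3 + 235*b^2 - 106*b + y^2*(36*b + 216) + y*(82*b^2 + 485*b - 42) - 24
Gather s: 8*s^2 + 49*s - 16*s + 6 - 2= 8*s^2 + 33*s + 4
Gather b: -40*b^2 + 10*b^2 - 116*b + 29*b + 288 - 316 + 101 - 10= -30*b^2 - 87*b + 63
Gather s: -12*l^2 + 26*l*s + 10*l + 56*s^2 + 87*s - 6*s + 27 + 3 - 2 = -12*l^2 + 10*l + 56*s^2 + s*(26*l + 81) + 28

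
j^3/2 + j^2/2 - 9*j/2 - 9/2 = (j/2 + 1/2)*(j - 3)*(j + 3)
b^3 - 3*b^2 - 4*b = b*(b - 4)*(b + 1)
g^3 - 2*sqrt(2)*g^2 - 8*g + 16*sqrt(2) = (g - 2*sqrt(2))^2*(g + 2*sqrt(2))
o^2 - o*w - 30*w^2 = (o - 6*w)*(o + 5*w)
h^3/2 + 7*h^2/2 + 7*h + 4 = (h/2 + 1)*(h + 1)*(h + 4)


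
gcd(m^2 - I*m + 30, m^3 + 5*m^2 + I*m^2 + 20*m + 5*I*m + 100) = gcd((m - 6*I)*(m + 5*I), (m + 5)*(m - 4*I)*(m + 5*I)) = m + 5*I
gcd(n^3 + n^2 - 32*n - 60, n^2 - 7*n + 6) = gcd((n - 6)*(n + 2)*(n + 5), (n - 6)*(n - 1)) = n - 6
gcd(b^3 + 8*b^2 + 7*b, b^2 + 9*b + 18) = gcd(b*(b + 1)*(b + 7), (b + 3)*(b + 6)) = 1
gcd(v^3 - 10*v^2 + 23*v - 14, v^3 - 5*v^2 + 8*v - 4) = v^2 - 3*v + 2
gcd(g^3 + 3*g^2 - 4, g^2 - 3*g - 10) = g + 2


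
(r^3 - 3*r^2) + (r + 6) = r^3 - 3*r^2 + r + 6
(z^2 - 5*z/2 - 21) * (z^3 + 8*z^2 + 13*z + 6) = z^5 + 11*z^4/2 - 28*z^3 - 389*z^2/2 - 288*z - 126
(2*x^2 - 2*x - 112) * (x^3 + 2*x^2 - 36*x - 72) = 2*x^5 + 2*x^4 - 188*x^3 - 296*x^2 + 4176*x + 8064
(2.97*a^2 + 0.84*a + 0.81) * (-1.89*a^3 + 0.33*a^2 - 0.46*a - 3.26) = -5.6133*a^5 - 0.6075*a^4 - 2.6199*a^3 - 9.8013*a^2 - 3.111*a - 2.6406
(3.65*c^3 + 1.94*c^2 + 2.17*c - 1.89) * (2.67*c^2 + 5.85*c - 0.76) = 9.7455*c^5 + 26.5323*c^4 + 14.3689*c^3 + 6.1738*c^2 - 12.7057*c + 1.4364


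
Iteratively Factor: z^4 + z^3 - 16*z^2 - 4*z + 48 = (z - 2)*(z^3 + 3*z^2 - 10*z - 24) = (z - 2)*(z + 4)*(z^2 - z - 6) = (z - 2)*(z + 2)*(z + 4)*(z - 3)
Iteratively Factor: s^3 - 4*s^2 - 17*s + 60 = (s - 3)*(s^2 - s - 20) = (s - 5)*(s - 3)*(s + 4)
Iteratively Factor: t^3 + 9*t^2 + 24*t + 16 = (t + 1)*(t^2 + 8*t + 16) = (t + 1)*(t + 4)*(t + 4)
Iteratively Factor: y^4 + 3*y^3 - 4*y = (y - 1)*(y^3 + 4*y^2 + 4*y) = (y - 1)*(y + 2)*(y^2 + 2*y) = (y - 1)*(y + 2)^2*(y)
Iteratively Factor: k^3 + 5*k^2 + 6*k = (k + 3)*(k^2 + 2*k) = (k + 2)*(k + 3)*(k)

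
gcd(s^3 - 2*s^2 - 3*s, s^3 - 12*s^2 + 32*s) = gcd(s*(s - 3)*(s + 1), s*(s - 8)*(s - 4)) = s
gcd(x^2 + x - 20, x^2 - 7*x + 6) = 1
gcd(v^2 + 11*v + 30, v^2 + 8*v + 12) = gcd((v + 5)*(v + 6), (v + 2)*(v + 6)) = v + 6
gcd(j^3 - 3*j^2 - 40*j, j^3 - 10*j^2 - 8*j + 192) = j - 8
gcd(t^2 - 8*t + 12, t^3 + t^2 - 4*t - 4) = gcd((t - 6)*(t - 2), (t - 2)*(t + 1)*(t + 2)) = t - 2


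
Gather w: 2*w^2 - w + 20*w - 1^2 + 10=2*w^2 + 19*w + 9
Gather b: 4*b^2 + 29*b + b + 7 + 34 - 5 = 4*b^2 + 30*b + 36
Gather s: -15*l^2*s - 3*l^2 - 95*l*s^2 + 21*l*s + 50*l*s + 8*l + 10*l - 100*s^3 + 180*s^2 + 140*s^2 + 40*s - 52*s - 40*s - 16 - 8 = -3*l^2 + 18*l - 100*s^3 + s^2*(320 - 95*l) + s*(-15*l^2 + 71*l - 52) - 24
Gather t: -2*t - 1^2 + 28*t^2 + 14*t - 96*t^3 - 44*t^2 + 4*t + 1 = -96*t^3 - 16*t^2 + 16*t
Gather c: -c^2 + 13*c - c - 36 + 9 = -c^2 + 12*c - 27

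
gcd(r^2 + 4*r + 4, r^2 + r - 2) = r + 2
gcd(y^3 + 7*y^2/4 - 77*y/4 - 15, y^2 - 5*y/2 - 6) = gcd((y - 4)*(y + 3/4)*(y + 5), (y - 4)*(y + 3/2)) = y - 4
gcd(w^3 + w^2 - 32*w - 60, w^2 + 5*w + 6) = w + 2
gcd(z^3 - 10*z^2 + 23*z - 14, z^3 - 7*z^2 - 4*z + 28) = z^2 - 9*z + 14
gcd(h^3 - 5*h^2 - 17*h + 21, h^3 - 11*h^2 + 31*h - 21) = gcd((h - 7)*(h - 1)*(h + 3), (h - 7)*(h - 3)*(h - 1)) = h^2 - 8*h + 7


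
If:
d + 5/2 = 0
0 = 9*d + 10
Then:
No Solution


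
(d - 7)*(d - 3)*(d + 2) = d^3 - 8*d^2 + d + 42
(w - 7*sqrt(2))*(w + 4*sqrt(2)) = w^2 - 3*sqrt(2)*w - 56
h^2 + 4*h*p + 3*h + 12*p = (h + 3)*(h + 4*p)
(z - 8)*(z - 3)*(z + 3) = z^3 - 8*z^2 - 9*z + 72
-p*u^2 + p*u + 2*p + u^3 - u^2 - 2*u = (-p + u)*(u - 2)*(u + 1)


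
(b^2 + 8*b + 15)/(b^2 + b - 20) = (b + 3)/(b - 4)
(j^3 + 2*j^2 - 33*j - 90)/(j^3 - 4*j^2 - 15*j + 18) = (j + 5)/(j - 1)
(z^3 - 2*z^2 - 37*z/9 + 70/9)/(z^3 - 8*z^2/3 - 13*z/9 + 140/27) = 3*(z + 2)/(3*z + 4)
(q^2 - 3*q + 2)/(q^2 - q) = (q - 2)/q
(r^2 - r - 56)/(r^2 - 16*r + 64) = (r + 7)/(r - 8)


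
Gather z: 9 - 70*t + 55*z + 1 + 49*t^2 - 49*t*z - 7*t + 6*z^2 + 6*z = 49*t^2 - 77*t + 6*z^2 + z*(61 - 49*t) + 10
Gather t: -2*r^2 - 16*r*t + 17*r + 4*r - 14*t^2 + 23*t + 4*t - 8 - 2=-2*r^2 + 21*r - 14*t^2 + t*(27 - 16*r) - 10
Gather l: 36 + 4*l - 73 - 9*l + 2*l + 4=-3*l - 33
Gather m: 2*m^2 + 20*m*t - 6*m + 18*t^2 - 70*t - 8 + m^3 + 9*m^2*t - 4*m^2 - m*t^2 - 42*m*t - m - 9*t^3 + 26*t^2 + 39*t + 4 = m^3 + m^2*(9*t - 2) + m*(-t^2 - 22*t - 7) - 9*t^3 + 44*t^2 - 31*t - 4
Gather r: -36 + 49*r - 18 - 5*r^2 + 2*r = -5*r^2 + 51*r - 54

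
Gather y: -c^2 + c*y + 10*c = -c^2 + c*y + 10*c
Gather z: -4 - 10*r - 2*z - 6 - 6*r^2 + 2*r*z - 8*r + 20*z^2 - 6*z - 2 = -6*r^2 - 18*r + 20*z^2 + z*(2*r - 8) - 12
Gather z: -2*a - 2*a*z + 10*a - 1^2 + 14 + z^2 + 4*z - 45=8*a + z^2 + z*(4 - 2*a) - 32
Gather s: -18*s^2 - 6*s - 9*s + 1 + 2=-18*s^2 - 15*s + 3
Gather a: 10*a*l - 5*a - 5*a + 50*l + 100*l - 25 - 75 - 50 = a*(10*l - 10) + 150*l - 150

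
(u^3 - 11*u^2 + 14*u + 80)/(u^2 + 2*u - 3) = (u^3 - 11*u^2 + 14*u + 80)/(u^2 + 2*u - 3)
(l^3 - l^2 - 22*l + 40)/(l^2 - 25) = (l^2 - 6*l + 8)/(l - 5)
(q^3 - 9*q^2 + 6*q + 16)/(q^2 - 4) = (q^2 - 7*q - 8)/(q + 2)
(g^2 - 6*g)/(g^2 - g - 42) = g*(6 - g)/(-g^2 + g + 42)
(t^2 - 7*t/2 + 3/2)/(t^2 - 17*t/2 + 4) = (t - 3)/(t - 8)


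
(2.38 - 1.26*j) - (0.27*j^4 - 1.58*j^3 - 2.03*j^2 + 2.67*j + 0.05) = -0.27*j^4 + 1.58*j^3 + 2.03*j^2 - 3.93*j + 2.33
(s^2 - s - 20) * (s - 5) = s^3 - 6*s^2 - 15*s + 100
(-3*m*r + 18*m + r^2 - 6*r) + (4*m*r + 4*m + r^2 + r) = m*r + 22*m + 2*r^2 - 5*r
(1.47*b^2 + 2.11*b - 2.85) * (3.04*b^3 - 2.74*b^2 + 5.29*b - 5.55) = 4.4688*b^5 + 2.3866*b^4 - 6.6691*b^3 + 10.8124*b^2 - 26.787*b + 15.8175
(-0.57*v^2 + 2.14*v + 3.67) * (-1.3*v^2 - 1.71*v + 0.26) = 0.741*v^4 - 1.8073*v^3 - 8.5786*v^2 - 5.7193*v + 0.9542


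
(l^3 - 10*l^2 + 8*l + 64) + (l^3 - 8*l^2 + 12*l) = 2*l^3 - 18*l^2 + 20*l + 64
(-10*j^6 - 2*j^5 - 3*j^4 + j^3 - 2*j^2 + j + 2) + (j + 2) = -10*j^6 - 2*j^5 - 3*j^4 + j^3 - 2*j^2 + 2*j + 4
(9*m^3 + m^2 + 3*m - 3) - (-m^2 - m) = 9*m^3 + 2*m^2 + 4*m - 3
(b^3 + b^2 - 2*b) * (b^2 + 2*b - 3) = b^5 + 3*b^4 - 3*b^3 - 7*b^2 + 6*b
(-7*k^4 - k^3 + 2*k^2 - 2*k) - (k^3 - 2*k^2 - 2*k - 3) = -7*k^4 - 2*k^3 + 4*k^2 + 3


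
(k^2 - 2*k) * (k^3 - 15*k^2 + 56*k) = k^5 - 17*k^4 + 86*k^3 - 112*k^2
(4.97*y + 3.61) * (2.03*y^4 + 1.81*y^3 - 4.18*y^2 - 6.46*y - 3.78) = 10.0891*y^5 + 16.324*y^4 - 14.2405*y^3 - 47.196*y^2 - 42.1072*y - 13.6458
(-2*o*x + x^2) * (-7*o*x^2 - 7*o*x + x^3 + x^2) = 14*o^2*x^3 + 14*o^2*x^2 - 9*o*x^4 - 9*o*x^3 + x^5 + x^4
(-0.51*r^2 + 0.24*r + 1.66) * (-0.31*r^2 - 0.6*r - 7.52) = 0.1581*r^4 + 0.2316*r^3 + 3.1766*r^2 - 2.8008*r - 12.4832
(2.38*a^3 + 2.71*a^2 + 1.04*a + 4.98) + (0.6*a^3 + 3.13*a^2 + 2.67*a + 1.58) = 2.98*a^3 + 5.84*a^2 + 3.71*a + 6.56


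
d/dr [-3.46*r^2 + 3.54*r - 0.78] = 3.54 - 6.92*r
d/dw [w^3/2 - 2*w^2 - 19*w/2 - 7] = 3*w^2/2 - 4*w - 19/2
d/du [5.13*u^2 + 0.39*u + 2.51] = 10.26*u + 0.39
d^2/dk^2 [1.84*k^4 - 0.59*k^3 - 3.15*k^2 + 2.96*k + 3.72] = 22.08*k^2 - 3.54*k - 6.3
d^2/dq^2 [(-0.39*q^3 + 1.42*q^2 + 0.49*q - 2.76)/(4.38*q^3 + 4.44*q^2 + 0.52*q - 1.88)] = (69.6525120000001*q^6 + 61.7317200000001*q^5 - 636.154704*q^4 - 691.27992*q^3 - 242.350272*q^2 - 158.32512*q - 36.573408)/(84.027672*q^9 + 255.536208*q^8 + 288.964368*q^7 + 40.003632*q^6 - 185.058144*q^5 - 133.274304*q^4 + 20.53936*q^3 + 45.553152*q^2 + 5.513664*q - 6.644672)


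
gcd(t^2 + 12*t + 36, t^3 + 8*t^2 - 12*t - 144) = t^2 + 12*t + 36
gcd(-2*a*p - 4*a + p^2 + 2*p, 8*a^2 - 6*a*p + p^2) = -2*a + p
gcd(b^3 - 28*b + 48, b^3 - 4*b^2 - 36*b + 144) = b^2 + 2*b - 24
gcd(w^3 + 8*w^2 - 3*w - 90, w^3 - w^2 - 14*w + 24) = w - 3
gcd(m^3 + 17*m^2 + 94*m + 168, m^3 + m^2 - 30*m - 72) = m + 4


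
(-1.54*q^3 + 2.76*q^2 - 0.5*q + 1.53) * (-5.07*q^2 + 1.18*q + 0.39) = 7.8078*q^5 - 15.8104*q^4 + 5.1912*q^3 - 7.2707*q^2 + 1.6104*q + 0.5967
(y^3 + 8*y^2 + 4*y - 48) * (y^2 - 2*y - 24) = y^5 + 6*y^4 - 36*y^3 - 248*y^2 + 1152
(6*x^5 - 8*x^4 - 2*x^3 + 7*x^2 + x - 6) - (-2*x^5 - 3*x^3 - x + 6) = 8*x^5 - 8*x^4 + x^3 + 7*x^2 + 2*x - 12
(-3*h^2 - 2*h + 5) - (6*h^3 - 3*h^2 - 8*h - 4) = -6*h^3 + 6*h + 9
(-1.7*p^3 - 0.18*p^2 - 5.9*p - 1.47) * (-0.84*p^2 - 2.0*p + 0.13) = 1.428*p^5 + 3.5512*p^4 + 5.095*p^3 + 13.0114*p^2 + 2.173*p - 0.1911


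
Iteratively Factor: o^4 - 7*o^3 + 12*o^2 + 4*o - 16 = (o - 2)*(o^3 - 5*o^2 + 2*o + 8) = (o - 2)^2*(o^2 - 3*o - 4) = (o - 4)*(o - 2)^2*(o + 1)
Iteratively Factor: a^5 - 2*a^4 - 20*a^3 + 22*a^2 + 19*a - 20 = (a - 1)*(a^4 - a^3 - 21*a^2 + a + 20) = (a - 5)*(a - 1)*(a^3 + 4*a^2 - a - 4) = (a - 5)*(a - 1)^2*(a^2 + 5*a + 4) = (a - 5)*(a - 1)^2*(a + 4)*(a + 1)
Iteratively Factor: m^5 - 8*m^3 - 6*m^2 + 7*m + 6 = (m + 2)*(m^4 - 2*m^3 - 4*m^2 + 2*m + 3) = (m + 1)*(m + 2)*(m^3 - 3*m^2 - m + 3) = (m + 1)^2*(m + 2)*(m^2 - 4*m + 3) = (m - 3)*(m + 1)^2*(m + 2)*(m - 1)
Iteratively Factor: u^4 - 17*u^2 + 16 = (u - 1)*(u^3 + u^2 - 16*u - 16) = (u - 1)*(u + 4)*(u^2 - 3*u - 4) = (u - 1)*(u + 1)*(u + 4)*(u - 4)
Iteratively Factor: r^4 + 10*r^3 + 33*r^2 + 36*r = (r + 3)*(r^3 + 7*r^2 + 12*r) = (r + 3)*(r + 4)*(r^2 + 3*r) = (r + 3)^2*(r + 4)*(r)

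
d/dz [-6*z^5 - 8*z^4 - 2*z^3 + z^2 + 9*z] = -30*z^4 - 32*z^3 - 6*z^2 + 2*z + 9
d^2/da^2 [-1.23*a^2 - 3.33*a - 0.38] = -2.46000000000000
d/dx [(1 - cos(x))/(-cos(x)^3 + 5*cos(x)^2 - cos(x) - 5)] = 32*(cos(x)^3 - 4*cos(x)^2 + 5*cos(x) - 3)*sin(x)/(20*sin(x)^2 + 7*cos(x) + cos(3*x))^2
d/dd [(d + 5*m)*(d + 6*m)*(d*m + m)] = m*(3*d^2 + 22*d*m + 2*d + 30*m^2 + 11*m)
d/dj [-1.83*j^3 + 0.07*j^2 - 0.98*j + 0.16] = -5.49*j^2 + 0.14*j - 0.98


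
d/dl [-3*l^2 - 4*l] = -6*l - 4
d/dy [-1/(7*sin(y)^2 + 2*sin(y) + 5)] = 2*(7*sin(y) + 1)*cos(y)/(7*sin(y)^2 + 2*sin(y) + 5)^2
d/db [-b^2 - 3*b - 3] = -2*b - 3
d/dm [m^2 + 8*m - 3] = 2*m + 8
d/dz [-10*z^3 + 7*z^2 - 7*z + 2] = -30*z^2 + 14*z - 7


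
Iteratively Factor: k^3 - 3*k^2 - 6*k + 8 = (k - 4)*(k^2 + k - 2) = (k - 4)*(k - 1)*(k + 2)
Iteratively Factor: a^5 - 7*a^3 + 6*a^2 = (a)*(a^4 - 7*a^2 + 6*a) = a^2*(a^3 - 7*a + 6) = a^2*(a - 1)*(a^2 + a - 6) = a^2*(a - 2)*(a - 1)*(a + 3)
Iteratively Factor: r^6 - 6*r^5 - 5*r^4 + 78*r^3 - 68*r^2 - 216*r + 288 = (r - 2)*(r^5 - 4*r^4 - 13*r^3 + 52*r^2 + 36*r - 144) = (r - 3)*(r - 2)*(r^4 - r^3 - 16*r^2 + 4*r + 48) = (r - 3)*(r - 2)*(r + 3)*(r^3 - 4*r^2 - 4*r + 16) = (r - 3)*(r - 2)*(r + 2)*(r + 3)*(r^2 - 6*r + 8) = (r - 3)*(r - 2)^2*(r + 2)*(r + 3)*(r - 4)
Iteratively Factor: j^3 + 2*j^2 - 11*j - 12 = (j + 1)*(j^2 + j - 12) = (j + 1)*(j + 4)*(j - 3)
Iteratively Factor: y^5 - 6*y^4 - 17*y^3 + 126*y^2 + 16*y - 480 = (y - 3)*(y^4 - 3*y^3 - 26*y^2 + 48*y + 160) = (y - 3)*(y + 2)*(y^3 - 5*y^2 - 16*y + 80) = (y - 3)*(y + 2)*(y + 4)*(y^2 - 9*y + 20) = (y - 4)*(y - 3)*(y + 2)*(y + 4)*(y - 5)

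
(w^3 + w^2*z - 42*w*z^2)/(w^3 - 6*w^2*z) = (w + 7*z)/w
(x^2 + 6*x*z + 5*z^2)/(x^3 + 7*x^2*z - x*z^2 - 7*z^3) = (x + 5*z)/(x^2 + 6*x*z - 7*z^2)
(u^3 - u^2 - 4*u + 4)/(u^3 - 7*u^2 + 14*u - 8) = (u + 2)/(u - 4)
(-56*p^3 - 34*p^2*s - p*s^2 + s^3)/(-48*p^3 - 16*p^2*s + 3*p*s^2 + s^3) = (14*p^2 + 5*p*s - s^2)/(12*p^2 + p*s - s^2)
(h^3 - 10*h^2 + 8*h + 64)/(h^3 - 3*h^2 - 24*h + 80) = (h^2 - 6*h - 16)/(h^2 + h - 20)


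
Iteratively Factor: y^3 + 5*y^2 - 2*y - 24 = (y + 4)*(y^2 + y - 6) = (y + 3)*(y + 4)*(y - 2)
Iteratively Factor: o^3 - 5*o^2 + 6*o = (o - 2)*(o^2 - 3*o) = o*(o - 2)*(o - 3)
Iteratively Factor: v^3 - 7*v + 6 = (v - 2)*(v^2 + 2*v - 3) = (v - 2)*(v - 1)*(v + 3)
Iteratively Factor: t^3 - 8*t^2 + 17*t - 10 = (t - 1)*(t^2 - 7*t + 10) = (t - 2)*(t - 1)*(t - 5)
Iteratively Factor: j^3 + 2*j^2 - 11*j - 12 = (j - 3)*(j^2 + 5*j + 4) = (j - 3)*(j + 4)*(j + 1)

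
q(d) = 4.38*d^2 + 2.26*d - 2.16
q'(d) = 8.76*d + 2.26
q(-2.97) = 29.76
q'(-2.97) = -23.76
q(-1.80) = 7.96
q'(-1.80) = -13.51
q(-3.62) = 47.06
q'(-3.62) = -29.45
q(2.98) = 43.47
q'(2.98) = 28.36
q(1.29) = 8.04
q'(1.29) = 13.56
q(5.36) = 135.79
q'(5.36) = 49.21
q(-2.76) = 24.97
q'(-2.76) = -21.92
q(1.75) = 15.21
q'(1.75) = 17.59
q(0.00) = -2.16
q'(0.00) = 2.26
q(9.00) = 372.96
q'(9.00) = 81.10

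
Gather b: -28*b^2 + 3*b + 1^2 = -28*b^2 + 3*b + 1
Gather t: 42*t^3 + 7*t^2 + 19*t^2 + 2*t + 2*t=42*t^3 + 26*t^2 + 4*t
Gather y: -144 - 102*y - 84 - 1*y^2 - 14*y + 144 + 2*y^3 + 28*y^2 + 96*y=2*y^3 + 27*y^2 - 20*y - 84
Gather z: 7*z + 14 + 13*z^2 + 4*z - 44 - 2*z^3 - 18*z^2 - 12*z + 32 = -2*z^3 - 5*z^2 - z + 2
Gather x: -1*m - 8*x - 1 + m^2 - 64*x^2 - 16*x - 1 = m^2 - m - 64*x^2 - 24*x - 2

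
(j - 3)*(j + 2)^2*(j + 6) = j^4 + 7*j^3 - 2*j^2 - 60*j - 72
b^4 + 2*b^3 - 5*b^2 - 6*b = b*(b - 2)*(b + 1)*(b + 3)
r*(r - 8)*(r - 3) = r^3 - 11*r^2 + 24*r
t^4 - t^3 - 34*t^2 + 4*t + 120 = (t - 6)*(t - 2)*(t + 2)*(t + 5)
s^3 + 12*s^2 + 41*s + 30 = (s + 1)*(s + 5)*(s + 6)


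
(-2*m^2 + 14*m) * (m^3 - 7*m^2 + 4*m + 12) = -2*m^5 + 28*m^4 - 106*m^3 + 32*m^2 + 168*m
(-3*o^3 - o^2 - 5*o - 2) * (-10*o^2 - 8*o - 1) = 30*o^5 + 34*o^4 + 61*o^3 + 61*o^2 + 21*o + 2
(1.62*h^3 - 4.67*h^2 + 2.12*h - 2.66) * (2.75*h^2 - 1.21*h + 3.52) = 4.455*h^5 - 14.8027*h^4 + 17.1831*h^3 - 26.3186*h^2 + 10.681*h - 9.3632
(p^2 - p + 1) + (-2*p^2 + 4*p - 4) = -p^2 + 3*p - 3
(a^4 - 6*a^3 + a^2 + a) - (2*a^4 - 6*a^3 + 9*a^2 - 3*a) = -a^4 - 8*a^2 + 4*a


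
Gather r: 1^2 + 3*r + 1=3*r + 2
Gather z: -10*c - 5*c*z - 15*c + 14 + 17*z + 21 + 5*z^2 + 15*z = -25*c + 5*z^2 + z*(32 - 5*c) + 35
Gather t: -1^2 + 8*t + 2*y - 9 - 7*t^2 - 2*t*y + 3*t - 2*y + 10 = -7*t^2 + t*(11 - 2*y)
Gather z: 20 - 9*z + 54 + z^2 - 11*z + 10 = z^2 - 20*z + 84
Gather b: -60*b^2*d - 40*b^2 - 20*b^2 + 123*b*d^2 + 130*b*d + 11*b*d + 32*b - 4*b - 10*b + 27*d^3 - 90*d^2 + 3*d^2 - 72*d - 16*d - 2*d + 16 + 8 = b^2*(-60*d - 60) + b*(123*d^2 + 141*d + 18) + 27*d^3 - 87*d^2 - 90*d + 24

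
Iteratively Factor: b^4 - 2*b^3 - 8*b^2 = (b)*(b^3 - 2*b^2 - 8*b) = b*(b - 4)*(b^2 + 2*b) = b^2*(b - 4)*(b + 2)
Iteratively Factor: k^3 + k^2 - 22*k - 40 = (k - 5)*(k^2 + 6*k + 8) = (k - 5)*(k + 2)*(k + 4)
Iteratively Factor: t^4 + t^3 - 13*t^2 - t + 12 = (t - 1)*(t^3 + 2*t^2 - 11*t - 12) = (t - 1)*(t + 1)*(t^2 + t - 12) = (t - 1)*(t + 1)*(t + 4)*(t - 3)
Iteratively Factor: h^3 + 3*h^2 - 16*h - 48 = (h - 4)*(h^2 + 7*h + 12) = (h - 4)*(h + 4)*(h + 3)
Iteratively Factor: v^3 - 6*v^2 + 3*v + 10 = (v - 2)*(v^2 - 4*v - 5) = (v - 2)*(v + 1)*(v - 5)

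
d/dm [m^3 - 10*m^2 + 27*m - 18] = 3*m^2 - 20*m + 27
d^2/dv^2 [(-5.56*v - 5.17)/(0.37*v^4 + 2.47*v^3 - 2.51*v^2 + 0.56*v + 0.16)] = (-9.133968*v^7 - 95.456004*v^6 - 314.290482*v^5 - 78.3408300000001*v^4 + 460.4614*v^3 - 208.295454*v^2 + 42.46344*v - 6.398816)/(0.050653*v^12 + 1.014429*v^11 + 5.741142*v^10 + 1.535881*v^9 - 35.81025*v^8 + 54.690165*v^7 - 34.259267*v^6 + 7.155144*v^5 + 2.018928*v^4 - 0.984064*v^3 - 0.04224*v^2 + 0.043008*v + 0.004096)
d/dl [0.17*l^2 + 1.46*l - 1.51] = 0.34*l + 1.46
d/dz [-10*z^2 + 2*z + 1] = 2 - 20*z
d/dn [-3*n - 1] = -3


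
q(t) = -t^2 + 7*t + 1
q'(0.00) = 7.00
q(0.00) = 1.00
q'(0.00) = 7.00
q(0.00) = 1.00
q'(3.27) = 0.46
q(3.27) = 13.20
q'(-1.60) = 10.20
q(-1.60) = -12.76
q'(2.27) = 2.46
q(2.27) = 11.74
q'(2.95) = 1.10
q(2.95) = 12.95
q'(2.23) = 2.54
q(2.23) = 11.64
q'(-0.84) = 8.68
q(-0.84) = -5.59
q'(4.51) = -2.02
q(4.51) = 12.23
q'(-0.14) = 7.28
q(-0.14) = 0.00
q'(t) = 7 - 2*t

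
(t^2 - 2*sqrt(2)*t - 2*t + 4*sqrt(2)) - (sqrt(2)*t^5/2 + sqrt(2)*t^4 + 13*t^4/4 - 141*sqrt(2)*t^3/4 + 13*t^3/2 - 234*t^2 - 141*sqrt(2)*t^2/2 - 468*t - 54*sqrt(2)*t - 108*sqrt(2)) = -sqrt(2)*t^5/2 - 13*t^4/4 - sqrt(2)*t^4 - 13*t^3/2 + 141*sqrt(2)*t^3/4 + 141*sqrt(2)*t^2/2 + 235*t^2 + 52*sqrt(2)*t + 466*t + 112*sqrt(2)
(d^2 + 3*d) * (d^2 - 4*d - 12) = d^4 - d^3 - 24*d^2 - 36*d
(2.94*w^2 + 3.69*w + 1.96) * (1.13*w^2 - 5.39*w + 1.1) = 3.3222*w^4 - 11.6769*w^3 - 14.4403*w^2 - 6.5054*w + 2.156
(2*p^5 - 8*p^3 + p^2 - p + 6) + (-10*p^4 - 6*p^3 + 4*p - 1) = 2*p^5 - 10*p^4 - 14*p^3 + p^2 + 3*p + 5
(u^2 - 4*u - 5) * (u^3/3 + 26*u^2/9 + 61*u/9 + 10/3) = u^5/3 + 14*u^4/9 - 58*u^3/9 - 344*u^2/9 - 425*u/9 - 50/3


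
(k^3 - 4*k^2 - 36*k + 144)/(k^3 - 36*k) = (k - 4)/k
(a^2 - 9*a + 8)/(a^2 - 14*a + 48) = (a - 1)/(a - 6)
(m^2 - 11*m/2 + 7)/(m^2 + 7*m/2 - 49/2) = (m - 2)/(m + 7)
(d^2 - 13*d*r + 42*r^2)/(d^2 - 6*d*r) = (d - 7*r)/d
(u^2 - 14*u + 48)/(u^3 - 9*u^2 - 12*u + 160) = (u - 6)/(u^2 - u - 20)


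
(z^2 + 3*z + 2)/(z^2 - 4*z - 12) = (z + 1)/(z - 6)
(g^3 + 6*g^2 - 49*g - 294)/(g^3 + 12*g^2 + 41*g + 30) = (g^2 - 49)/(g^2 + 6*g + 5)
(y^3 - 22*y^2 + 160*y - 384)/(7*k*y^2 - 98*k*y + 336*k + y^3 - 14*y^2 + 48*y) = (y - 8)/(7*k + y)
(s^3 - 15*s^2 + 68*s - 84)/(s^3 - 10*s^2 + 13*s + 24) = (s^3 - 15*s^2 + 68*s - 84)/(s^3 - 10*s^2 + 13*s + 24)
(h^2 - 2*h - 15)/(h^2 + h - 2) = (h^2 - 2*h - 15)/(h^2 + h - 2)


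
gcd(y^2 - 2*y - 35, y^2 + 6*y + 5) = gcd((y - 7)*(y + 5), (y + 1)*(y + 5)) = y + 5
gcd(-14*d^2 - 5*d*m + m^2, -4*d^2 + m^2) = 2*d + m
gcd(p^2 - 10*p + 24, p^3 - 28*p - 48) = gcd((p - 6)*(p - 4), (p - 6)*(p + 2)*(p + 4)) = p - 6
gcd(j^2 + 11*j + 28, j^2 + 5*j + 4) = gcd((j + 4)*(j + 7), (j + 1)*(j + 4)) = j + 4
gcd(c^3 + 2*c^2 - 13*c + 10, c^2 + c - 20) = c + 5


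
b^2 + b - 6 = (b - 2)*(b + 3)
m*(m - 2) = m^2 - 2*m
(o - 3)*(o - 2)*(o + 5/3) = o^3 - 10*o^2/3 - 7*o/3 + 10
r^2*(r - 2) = r^3 - 2*r^2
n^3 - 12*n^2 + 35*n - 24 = (n - 8)*(n - 3)*(n - 1)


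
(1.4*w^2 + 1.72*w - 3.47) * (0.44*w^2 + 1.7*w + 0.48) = 0.616*w^4 + 3.1368*w^3 + 2.0692*w^2 - 5.0734*w - 1.6656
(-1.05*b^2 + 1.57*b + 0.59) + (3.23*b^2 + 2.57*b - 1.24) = 2.18*b^2 + 4.14*b - 0.65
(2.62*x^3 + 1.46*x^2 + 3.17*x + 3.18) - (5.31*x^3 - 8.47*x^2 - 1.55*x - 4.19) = -2.69*x^3 + 9.93*x^2 + 4.72*x + 7.37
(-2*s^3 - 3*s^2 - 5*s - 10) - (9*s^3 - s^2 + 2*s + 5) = -11*s^3 - 2*s^2 - 7*s - 15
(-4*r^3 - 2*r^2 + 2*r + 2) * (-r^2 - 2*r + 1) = 4*r^5 + 10*r^4 - 2*r^3 - 8*r^2 - 2*r + 2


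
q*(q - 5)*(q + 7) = q^3 + 2*q^2 - 35*q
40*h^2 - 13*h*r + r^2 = (-8*h + r)*(-5*h + r)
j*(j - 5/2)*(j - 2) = j^3 - 9*j^2/2 + 5*j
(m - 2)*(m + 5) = m^2 + 3*m - 10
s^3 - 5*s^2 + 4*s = s*(s - 4)*(s - 1)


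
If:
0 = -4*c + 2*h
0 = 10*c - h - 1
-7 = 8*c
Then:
No Solution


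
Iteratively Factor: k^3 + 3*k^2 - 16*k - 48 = (k - 4)*(k^2 + 7*k + 12) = (k - 4)*(k + 3)*(k + 4)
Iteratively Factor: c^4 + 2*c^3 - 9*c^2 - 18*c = (c + 2)*(c^3 - 9*c) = (c - 3)*(c + 2)*(c^2 + 3*c) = (c - 3)*(c + 2)*(c + 3)*(c)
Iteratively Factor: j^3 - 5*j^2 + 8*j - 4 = (j - 1)*(j^2 - 4*j + 4) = (j - 2)*(j - 1)*(j - 2)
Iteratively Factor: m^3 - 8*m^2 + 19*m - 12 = (m - 3)*(m^2 - 5*m + 4) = (m - 3)*(m - 1)*(m - 4)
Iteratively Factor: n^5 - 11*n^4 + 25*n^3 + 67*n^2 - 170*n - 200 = (n - 4)*(n^4 - 7*n^3 - 3*n^2 + 55*n + 50) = (n - 4)*(n + 1)*(n^3 - 8*n^2 + 5*n + 50) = (n - 5)*(n - 4)*(n + 1)*(n^2 - 3*n - 10) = (n - 5)*(n - 4)*(n + 1)*(n + 2)*(n - 5)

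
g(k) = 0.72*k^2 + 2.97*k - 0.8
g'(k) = 1.44*k + 2.97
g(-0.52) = -2.15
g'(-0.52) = 2.22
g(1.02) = 2.98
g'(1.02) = 4.44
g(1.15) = 3.57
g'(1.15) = 4.63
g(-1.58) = -3.70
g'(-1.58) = 0.69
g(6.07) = 43.76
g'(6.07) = 11.71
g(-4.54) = 0.56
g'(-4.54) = -3.57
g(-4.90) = 1.93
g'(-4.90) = -4.09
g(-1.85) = -3.83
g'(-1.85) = 0.31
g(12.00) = 138.52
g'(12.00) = 20.25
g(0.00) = -0.80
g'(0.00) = 2.97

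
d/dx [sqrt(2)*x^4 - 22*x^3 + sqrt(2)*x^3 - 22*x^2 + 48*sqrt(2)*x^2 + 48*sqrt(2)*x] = 4*sqrt(2)*x^3 - 66*x^2 + 3*sqrt(2)*x^2 - 44*x + 96*sqrt(2)*x + 48*sqrt(2)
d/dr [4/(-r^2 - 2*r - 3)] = 8*(r + 1)/(r^2 + 2*r + 3)^2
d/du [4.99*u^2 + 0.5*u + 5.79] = 9.98*u + 0.5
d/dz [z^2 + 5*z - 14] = 2*z + 5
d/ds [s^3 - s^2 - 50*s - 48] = 3*s^2 - 2*s - 50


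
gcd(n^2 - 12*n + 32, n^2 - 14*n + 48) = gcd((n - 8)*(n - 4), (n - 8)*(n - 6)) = n - 8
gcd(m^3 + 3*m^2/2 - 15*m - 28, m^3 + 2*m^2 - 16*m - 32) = m^2 - 2*m - 8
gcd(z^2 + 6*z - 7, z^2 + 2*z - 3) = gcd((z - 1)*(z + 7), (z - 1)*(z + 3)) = z - 1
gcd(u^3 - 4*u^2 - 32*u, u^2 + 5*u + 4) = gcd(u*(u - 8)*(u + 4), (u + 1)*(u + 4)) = u + 4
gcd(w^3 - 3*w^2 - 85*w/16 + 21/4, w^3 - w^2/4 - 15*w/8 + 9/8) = w - 3/4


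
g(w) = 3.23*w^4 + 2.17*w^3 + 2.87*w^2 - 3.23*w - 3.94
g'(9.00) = 9994.42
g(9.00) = 22973.42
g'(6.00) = 3056.29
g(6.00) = 4734.80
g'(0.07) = -2.79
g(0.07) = -4.15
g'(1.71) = 90.22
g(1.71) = 37.40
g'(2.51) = 256.50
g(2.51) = 168.55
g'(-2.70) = -225.57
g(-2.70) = 154.65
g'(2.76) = 333.84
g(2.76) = 242.06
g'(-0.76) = -9.50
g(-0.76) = 0.30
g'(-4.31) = -941.45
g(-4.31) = 1004.14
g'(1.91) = 121.51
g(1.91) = 58.47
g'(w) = 12.92*w^3 + 6.51*w^2 + 5.74*w - 3.23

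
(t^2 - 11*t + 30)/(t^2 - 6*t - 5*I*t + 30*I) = (t - 5)/(t - 5*I)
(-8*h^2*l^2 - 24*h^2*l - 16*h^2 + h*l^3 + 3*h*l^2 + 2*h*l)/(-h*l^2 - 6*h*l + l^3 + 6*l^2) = h*(8*h*l^2 + 24*h*l + 16*h - l^3 - 3*l^2 - 2*l)/(l*(h*l + 6*h - l^2 - 6*l))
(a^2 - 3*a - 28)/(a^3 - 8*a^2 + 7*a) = (a + 4)/(a*(a - 1))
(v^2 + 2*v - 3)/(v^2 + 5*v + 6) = (v - 1)/(v + 2)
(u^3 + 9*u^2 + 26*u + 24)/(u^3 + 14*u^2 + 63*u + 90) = (u^2 + 6*u + 8)/(u^2 + 11*u + 30)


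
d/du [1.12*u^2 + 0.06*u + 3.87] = 2.24*u + 0.06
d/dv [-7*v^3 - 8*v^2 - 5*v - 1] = -21*v^2 - 16*v - 5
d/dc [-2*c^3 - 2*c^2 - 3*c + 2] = -6*c^2 - 4*c - 3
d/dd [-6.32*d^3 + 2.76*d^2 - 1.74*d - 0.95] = -18.96*d^2 + 5.52*d - 1.74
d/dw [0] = 0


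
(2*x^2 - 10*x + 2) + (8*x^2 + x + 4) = 10*x^2 - 9*x + 6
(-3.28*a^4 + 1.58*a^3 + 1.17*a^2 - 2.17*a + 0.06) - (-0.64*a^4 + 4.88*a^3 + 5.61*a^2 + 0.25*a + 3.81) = -2.64*a^4 - 3.3*a^3 - 4.44*a^2 - 2.42*a - 3.75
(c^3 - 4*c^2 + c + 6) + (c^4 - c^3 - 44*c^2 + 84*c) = c^4 - 48*c^2 + 85*c + 6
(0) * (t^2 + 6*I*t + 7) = 0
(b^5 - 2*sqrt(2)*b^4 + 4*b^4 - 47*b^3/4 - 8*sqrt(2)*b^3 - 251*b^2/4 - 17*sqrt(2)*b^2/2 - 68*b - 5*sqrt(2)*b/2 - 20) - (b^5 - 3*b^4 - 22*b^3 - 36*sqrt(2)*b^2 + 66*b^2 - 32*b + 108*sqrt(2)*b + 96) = -2*sqrt(2)*b^4 + 7*b^4 - 8*sqrt(2)*b^3 + 41*b^3/4 - 515*b^2/4 + 55*sqrt(2)*b^2/2 - 221*sqrt(2)*b/2 - 36*b - 116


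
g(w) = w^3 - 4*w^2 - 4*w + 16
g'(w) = 3*w^2 - 8*w - 4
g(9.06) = 395.10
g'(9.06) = 169.77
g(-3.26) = -48.12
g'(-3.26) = 53.96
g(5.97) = 62.33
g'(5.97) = 55.16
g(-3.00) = -35.00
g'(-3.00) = 47.00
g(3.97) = -0.35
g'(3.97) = 11.52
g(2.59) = -3.82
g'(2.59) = -4.60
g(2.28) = -2.06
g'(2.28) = -6.64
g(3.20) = -4.99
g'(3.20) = 1.12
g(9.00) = 385.00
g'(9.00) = 167.00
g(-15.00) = -4199.00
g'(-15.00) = 791.00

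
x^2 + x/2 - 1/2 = (x - 1/2)*(x + 1)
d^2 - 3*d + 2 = (d - 2)*(d - 1)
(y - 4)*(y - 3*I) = y^2 - 4*y - 3*I*y + 12*I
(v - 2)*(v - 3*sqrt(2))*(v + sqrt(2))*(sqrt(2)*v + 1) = sqrt(2)*v^4 - 3*v^3 - 2*sqrt(2)*v^3 - 8*sqrt(2)*v^2 + 6*v^2 - 6*v + 16*sqrt(2)*v + 12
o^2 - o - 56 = (o - 8)*(o + 7)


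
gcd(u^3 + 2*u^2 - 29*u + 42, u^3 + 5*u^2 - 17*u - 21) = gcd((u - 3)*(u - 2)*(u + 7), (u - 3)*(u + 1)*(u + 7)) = u^2 + 4*u - 21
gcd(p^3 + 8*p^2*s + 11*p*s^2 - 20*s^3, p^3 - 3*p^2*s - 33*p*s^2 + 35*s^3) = p^2 + 4*p*s - 5*s^2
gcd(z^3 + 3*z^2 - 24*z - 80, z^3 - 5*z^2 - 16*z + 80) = z^2 - z - 20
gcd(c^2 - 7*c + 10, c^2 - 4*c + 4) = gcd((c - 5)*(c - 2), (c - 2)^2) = c - 2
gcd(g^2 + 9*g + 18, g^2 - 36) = g + 6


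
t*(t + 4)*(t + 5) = t^3 + 9*t^2 + 20*t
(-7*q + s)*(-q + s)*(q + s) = 7*q^3 - q^2*s - 7*q*s^2 + s^3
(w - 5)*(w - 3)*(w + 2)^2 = w^4 - 4*w^3 - 13*w^2 + 28*w + 60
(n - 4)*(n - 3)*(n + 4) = n^3 - 3*n^2 - 16*n + 48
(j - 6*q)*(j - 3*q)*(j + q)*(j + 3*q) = j^4 - 5*j^3*q - 15*j^2*q^2 + 45*j*q^3 + 54*q^4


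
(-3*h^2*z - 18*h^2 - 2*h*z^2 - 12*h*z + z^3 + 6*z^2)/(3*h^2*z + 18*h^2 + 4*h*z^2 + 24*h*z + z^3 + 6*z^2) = (-3*h + z)/(3*h + z)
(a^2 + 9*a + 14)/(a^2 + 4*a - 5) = (a^2 + 9*a + 14)/(a^2 + 4*a - 5)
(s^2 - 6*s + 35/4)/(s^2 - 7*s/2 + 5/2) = (s - 7/2)/(s - 1)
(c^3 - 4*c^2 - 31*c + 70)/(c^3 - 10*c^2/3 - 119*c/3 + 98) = 3*(c^2 + 3*c - 10)/(3*c^2 + 11*c - 42)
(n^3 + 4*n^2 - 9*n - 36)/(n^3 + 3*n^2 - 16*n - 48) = (n - 3)/(n - 4)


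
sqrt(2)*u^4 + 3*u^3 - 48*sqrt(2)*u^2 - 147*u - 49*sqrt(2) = (u - 7)*(u + 7)*(u + sqrt(2))*(sqrt(2)*u + 1)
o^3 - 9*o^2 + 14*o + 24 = (o - 6)*(o - 4)*(o + 1)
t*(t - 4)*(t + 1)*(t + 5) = t^4 + 2*t^3 - 19*t^2 - 20*t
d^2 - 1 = (d - 1)*(d + 1)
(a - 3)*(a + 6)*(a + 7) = a^3 + 10*a^2 + 3*a - 126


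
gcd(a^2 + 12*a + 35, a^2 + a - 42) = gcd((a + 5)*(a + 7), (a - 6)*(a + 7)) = a + 7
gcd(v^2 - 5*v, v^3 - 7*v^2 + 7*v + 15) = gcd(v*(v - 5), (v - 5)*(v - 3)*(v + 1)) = v - 5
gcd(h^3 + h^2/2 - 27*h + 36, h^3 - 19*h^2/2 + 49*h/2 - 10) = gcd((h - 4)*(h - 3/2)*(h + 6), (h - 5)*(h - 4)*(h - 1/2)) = h - 4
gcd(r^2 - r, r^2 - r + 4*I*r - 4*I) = r - 1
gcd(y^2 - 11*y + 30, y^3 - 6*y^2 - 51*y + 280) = y - 5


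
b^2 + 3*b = b*(b + 3)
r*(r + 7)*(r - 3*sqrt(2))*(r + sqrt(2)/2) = r^4 - 5*sqrt(2)*r^3/2 + 7*r^3 - 35*sqrt(2)*r^2/2 - 3*r^2 - 21*r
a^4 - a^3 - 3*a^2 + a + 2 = (a - 2)*(a - 1)*(a + 1)^2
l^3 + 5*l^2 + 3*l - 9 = (l - 1)*(l + 3)^2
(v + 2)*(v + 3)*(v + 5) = v^3 + 10*v^2 + 31*v + 30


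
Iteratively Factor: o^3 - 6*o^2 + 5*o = (o - 1)*(o^2 - 5*o) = (o - 5)*(o - 1)*(o)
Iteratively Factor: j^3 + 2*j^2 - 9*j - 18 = (j - 3)*(j^2 + 5*j + 6) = (j - 3)*(j + 2)*(j + 3)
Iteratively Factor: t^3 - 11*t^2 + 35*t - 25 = (t - 5)*(t^2 - 6*t + 5) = (t - 5)*(t - 1)*(t - 5)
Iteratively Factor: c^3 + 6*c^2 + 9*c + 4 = (c + 1)*(c^2 + 5*c + 4) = (c + 1)*(c + 4)*(c + 1)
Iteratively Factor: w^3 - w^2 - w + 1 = (w - 1)*(w^2 - 1) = (w - 1)^2*(w + 1)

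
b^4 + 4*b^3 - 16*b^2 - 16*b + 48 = (b - 2)^2*(b + 2)*(b + 6)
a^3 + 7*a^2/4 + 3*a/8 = a*(a + 1/4)*(a + 3/2)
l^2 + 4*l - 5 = (l - 1)*(l + 5)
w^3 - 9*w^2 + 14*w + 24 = (w - 6)*(w - 4)*(w + 1)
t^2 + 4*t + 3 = (t + 1)*(t + 3)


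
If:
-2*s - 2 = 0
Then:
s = -1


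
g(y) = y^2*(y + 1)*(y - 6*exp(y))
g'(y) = y^2*(1 - 6*exp(y))*(y + 1) + y^2*(y - 6*exp(y)) + 2*y*(y + 1)*(y - 6*exp(y)) = y*(-6*y^2*exp(y) + 4*y^2 - 24*y*exp(y) + 3*y - 12*exp(y))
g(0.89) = -20.54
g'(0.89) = -77.40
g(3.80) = -18326.59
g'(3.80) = -31984.27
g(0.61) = -6.25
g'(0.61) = -30.39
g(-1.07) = 0.25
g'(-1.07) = -3.97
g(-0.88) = -0.31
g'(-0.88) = -2.04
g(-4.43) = 303.01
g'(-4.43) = -287.64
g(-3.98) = 193.17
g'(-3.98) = -203.80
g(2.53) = -1644.73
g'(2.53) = -3445.40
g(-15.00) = 47250.01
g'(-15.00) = -12825.00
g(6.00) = -608472.34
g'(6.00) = -899481.07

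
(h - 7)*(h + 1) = h^2 - 6*h - 7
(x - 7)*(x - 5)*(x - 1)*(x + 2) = x^4 - 11*x^3 + 21*x^2 + 59*x - 70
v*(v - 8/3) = v^2 - 8*v/3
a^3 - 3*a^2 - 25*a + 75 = (a - 5)*(a - 3)*(a + 5)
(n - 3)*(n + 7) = n^2 + 4*n - 21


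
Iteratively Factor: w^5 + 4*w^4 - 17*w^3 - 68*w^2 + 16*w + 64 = (w - 1)*(w^4 + 5*w^3 - 12*w^2 - 80*w - 64) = (w - 4)*(w - 1)*(w^3 + 9*w^2 + 24*w + 16) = (w - 4)*(w - 1)*(w + 4)*(w^2 + 5*w + 4) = (w - 4)*(w - 1)*(w + 1)*(w + 4)*(w + 4)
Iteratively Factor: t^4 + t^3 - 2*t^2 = (t)*(t^3 + t^2 - 2*t) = t*(t + 2)*(t^2 - t) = t^2*(t + 2)*(t - 1)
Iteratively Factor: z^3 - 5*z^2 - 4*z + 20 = (z + 2)*(z^2 - 7*z + 10) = (z - 5)*(z + 2)*(z - 2)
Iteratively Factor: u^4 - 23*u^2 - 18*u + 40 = (u + 2)*(u^3 - 2*u^2 - 19*u + 20) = (u - 1)*(u + 2)*(u^2 - u - 20) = (u - 1)*(u + 2)*(u + 4)*(u - 5)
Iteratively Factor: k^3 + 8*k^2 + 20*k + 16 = (k + 4)*(k^2 + 4*k + 4) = (k + 2)*(k + 4)*(k + 2)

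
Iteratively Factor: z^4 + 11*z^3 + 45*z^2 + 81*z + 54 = (z + 3)*(z^3 + 8*z^2 + 21*z + 18) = (z + 2)*(z + 3)*(z^2 + 6*z + 9) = (z + 2)*(z + 3)^2*(z + 3)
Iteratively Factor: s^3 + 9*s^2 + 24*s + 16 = (s + 1)*(s^2 + 8*s + 16) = (s + 1)*(s + 4)*(s + 4)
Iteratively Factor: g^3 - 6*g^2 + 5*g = (g - 1)*(g^2 - 5*g) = g*(g - 1)*(g - 5)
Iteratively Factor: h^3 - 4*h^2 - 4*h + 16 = (h - 4)*(h^2 - 4) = (h - 4)*(h + 2)*(h - 2)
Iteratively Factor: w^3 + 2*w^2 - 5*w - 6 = (w + 3)*(w^2 - w - 2) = (w + 1)*(w + 3)*(w - 2)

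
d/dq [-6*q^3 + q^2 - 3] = 2*q*(1 - 9*q)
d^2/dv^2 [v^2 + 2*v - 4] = 2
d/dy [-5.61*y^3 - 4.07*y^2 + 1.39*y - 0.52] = -16.83*y^2 - 8.14*y + 1.39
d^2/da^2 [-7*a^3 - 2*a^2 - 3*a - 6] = -42*a - 4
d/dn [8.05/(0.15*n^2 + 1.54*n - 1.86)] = (-2.415*n - 12.397)/(0.15*n^2 + 1.54*n - 1.86)^2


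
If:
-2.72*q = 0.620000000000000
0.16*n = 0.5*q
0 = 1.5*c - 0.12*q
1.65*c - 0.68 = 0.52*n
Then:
No Solution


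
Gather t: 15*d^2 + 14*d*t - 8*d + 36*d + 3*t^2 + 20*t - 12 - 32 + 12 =15*d^2 + 28*d + 3*t^2 + t*(14*d + 20) - 32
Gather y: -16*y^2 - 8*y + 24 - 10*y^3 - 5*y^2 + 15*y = -10*y^3 - 21*y^2 + 7*y + 24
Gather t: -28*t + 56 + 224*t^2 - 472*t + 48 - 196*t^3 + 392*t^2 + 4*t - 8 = -196*t^3 + 616*t^2 - 496*t + 96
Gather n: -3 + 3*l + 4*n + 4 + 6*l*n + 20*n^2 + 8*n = 3*l + 20*n^2 + n*(6*l + 12) + 1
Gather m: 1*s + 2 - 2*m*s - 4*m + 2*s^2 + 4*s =m*(-2*s - 4) + 2*s^2 + 5*s + 2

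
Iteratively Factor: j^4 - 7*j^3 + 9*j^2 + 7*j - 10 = (j - 2)*(j^3 - 5*j^2 - j + 5) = (j - 2)*(j + 1)*(j^2 - 6*j + 5) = (j - 2)*(j - 1)*(j + 1)*(j - 5)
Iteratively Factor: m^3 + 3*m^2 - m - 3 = (m + 1)*(m^2 + 2*m - 3) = (m + 1)*(m + 3)*(m - 1)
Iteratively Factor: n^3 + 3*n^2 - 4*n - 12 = (n - 2)*(n^2 + 5*n + 6) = (n - 2)*(n + 2)*(n + 3)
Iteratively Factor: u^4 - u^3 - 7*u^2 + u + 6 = (u - 3)*(u^3 + 2*u^2 - u - 2) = (u - 3)*(u + 2)*(u^2 - 1) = (u - 3)*(u + 1)*(u + 2)*(u - 1)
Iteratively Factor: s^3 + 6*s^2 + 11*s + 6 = (s + 1)*(s^2 + 5*s + 6) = (s + 1)*(s + 2)*(s + 3)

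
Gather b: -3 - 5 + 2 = -6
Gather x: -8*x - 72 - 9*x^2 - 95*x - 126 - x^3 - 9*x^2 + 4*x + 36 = -x^3 - 18*x^2 - 99*x - 162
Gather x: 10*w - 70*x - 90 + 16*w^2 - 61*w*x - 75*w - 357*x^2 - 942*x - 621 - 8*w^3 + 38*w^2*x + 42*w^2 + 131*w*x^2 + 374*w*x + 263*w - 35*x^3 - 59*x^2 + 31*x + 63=-8*w^3 + 58*w^2 + 198*w - 35*x^3 + x^2*(131*w - 416) + x*(38*w^2 + 313*w - 981) - 648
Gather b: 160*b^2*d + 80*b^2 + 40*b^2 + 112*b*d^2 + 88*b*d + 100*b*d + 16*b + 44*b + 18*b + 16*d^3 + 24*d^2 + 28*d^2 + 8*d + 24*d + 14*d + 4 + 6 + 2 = b^2*(160*d + 120) + b*(112*d^2 + 188*d + 78) + 16*d^3 + 52*d^2 + 46*d + 12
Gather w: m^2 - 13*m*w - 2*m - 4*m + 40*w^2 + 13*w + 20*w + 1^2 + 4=m^2 - 6*m + 40*w^2 + w*(33 - 13*m) + 5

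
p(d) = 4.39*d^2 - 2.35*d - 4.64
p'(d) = 8.78*d - 2.35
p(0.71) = -4.10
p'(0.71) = 3.88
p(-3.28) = 50.30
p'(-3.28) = -31.15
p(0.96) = -2.85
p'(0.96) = 6.08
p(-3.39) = 53.78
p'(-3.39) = -32.11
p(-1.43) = 7.70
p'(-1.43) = -14.91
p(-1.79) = 13.63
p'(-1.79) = -18.07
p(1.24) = -0.80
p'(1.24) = 8.54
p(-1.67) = 11.53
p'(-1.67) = -17.01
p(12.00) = 599.32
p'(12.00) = 103.01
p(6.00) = 139.30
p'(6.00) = 50.33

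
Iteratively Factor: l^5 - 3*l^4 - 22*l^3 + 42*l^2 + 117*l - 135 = (l + 3)*(l^4 - 6*l^3 - 4*l^2 + 54*l - 45) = (l - 1)*(l + 3)*(l^3 - 5*l^2 - 9*l + 45) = (l - 1)*(l + 3)^2*(l^2 - 8*l + 15) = (l - 5)*(l - 1)*(l + 3)^2*(l - 3)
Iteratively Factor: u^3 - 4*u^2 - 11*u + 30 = (u - 2)*(u^2 - 2*u - 15) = (u - 2)*(u + 3)*(u - 5)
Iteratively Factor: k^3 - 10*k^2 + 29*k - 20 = (k - 1)*(k^2 - 9*k + 20) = (k - 4)*(k - 1)*(k - 5)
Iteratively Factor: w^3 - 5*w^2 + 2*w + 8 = (w + 1)*(w^2 - 6*w + 8) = (w - 2)*(w + 1)*(w - 4)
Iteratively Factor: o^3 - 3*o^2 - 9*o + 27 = (o - 3)*(o^2 - 9) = (o - 3)^2*(o + 3)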